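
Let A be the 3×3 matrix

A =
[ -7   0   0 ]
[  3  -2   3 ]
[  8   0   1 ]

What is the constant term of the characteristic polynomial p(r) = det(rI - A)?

p(0) = det(0·I − A) = det(−A) = (−1)^3·det(A).
det(A) = 14, so p(0) = -14.

-14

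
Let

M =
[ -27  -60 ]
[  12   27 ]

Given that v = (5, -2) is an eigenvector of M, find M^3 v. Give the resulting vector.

(-135, 54)

First find the eigenvalue: Mv = (-15, 6) = -3·(5, -2), so λ = -3.
Then M^3 v = λ^3·v = (-3)^3·(5, -2) = -27·(5, -2) = (-135, 54).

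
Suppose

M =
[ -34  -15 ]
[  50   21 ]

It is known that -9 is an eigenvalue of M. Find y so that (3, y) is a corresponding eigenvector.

We need (M + 9I)v = 0.
M + 9I = [[-25, -15], [50, 30]].
Row 1: (-25)·3 + (-15)·y = 0
Row 2: (50)·3 + (30)·y = 0
Solving gives y = -5.
Check: M·(3, -5) = (-27, 45) = -9·(3, -5).

-5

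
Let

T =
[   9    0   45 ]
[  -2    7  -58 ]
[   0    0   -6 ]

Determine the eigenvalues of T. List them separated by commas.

-6, 7, 9

The characteristic polynomial is p(λ) = det(λI - T).
Cofactor expansion gives p(λ) = λ^3 - 10λ^2 - 33λ + 378.
Rational-root test: λ = 9 gives p(9) = 0.
Factor out (λ - 9): p(λ) = (λ - 9)·(λ^2 - λ - 42).
The quadratic factors as (λ + 6)·(λ - 7).
Eigenvalues: -6, 7, 9.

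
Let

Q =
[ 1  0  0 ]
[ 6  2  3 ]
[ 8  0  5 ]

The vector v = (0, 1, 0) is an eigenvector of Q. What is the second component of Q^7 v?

First find the eigenvalue: Qv = (0, 2, 0) = 2·(0, 1, 0), so λ = 2.
Then Q^7 v = λ^7·v = 2^7·(0, 1, 0) = 128·(0, 1, 0) = (0, 128, 0).

128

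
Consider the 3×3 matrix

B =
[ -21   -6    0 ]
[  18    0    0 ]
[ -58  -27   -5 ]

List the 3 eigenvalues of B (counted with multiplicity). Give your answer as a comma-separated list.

Set up det(rI - B) = 0.
Expanding the 3×3 determinant: p(r) = r^3 + 26r^2 + 213r + 540.
Try r = -12: p(-12) = 0, so -12 is a root.
Factor out (r + 12): p(r) = (r + 12)·(r^2 + 14r + 45).
The quadratic factors as (r + 9)·(r + 5).
Eigenvalues: -12, -9, -5.

-12, -9, -5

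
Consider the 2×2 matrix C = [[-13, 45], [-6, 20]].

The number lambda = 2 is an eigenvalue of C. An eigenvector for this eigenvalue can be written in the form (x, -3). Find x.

We need (C - 2I)v = 0.
C - 2I = [[-15, 45], [-6, 18]].
Row 1: (-15)·x + (45)·-3 = 0
Row 2: (-6)·x + (18)·-3 = 0
Solving gives x = -9.
Check: C·(-9, -3) = (-18, -6) = 2·(-9, -3).

-9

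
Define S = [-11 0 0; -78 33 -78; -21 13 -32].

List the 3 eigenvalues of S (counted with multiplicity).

Compute the characteristic polynomial p(r) = det(rI - S).
Expanding along the first row, p(r) = r^3 + 10r^2 - 53r - 462.
Since p(7) = 0, r = 7 is a root.
Dividing by (r - 7) leaves r^2 + 17r + 66.
The quadratic factors as (r + 11)·(r + 6).
Eigenvalues: -11, -6, 7.

-11, -6, 7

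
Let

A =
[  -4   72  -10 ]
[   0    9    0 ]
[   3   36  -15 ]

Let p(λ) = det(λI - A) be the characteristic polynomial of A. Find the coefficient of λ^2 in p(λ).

The coefficient of λ^2 of det(λI - A) is −trace(A).
trace(A) = (-4) + (9) + (-15) = -10, so the coefficient is 10.

10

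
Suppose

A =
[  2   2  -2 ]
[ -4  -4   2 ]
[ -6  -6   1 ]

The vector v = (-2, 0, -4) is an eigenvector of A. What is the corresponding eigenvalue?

-2

Compute Av: A·(-2, 0, -4) = (4, 0, 8).
Since Av = λv, compare component 1: 4 = λ·-2, so λ = -2.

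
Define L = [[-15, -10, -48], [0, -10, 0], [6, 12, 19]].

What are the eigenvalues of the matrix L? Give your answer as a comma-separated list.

-10, 1, 3

The characteristic polynomial is p(t) = det(tI - L).
Expanding the 3×3 determinant: p(t) = t^3 + 6t^2 - 37t + 30.
Try t = 1: p(1) = 0, so 1 is a root.
Factor out (t - 1): p(t) = (t - 1)·(t^2 + 7t - 30).
The quadratic factors as (t + 10)·(t - 3).
Eigenvalues: -10, 1, 3.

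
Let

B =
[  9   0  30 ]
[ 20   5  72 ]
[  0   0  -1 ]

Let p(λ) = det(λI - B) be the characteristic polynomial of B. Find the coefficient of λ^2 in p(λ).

The coefficient of λ^2 of det(λI - B) is −trace(B).
trace(B) = (9) + (5) + (-1) = 13, so the coefficient is -13.

-13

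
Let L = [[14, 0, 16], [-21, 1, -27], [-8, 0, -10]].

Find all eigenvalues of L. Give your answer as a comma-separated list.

The characteristic polynomial is p(lambda) = det(lambda·I - L).
Expanding the 3×3 determinant: p(lambda) = lambda^3 - 5·lambda^2 - 8·lambda + 12.
Since p(1) = 0, lambda = 1 is a root.
Factor out (lambda - 1): p(lambda) = (lambda - 1)·(lambda^2 - 4·lambda - 12).
The quadratic factors as (lambda + 2)·(lambda - 6).
Eigenvalues: -2, 1, 6.

-2, 1, 6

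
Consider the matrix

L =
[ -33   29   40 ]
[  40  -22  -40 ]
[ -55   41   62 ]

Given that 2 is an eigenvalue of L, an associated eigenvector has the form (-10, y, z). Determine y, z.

10, -16

We need (L - 2I)v = 0.
L - 2I = [[-35, 29, 40], [40, -24, -40], [-55, 41, 60]].
Row 1: (-35)·-10 + (29)·y + (40)·z = 0
Row 2: (40)·-10 + (-24)·y + (-40)·z = 0
Row 3: (-55)·-10 + (41)·y + (60)·z = 0
Solving gives y = 10, z = -16.
Check: L·(-10, 10, -16) = (-20, 20, -32) = 2·(-10, 10, -16).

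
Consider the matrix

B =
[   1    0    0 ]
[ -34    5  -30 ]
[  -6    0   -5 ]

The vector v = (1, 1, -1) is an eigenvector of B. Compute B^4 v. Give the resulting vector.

First find the eigenvalue: Bv = (1, 1, -1) = 1·(1, 1, -1), so λ = 1.
Then B^4 v = λ^4·v = 1^4·(1, 1, -1) = 1·(1, 1, -1) = (1, 1, -1).

(1, 1, -1)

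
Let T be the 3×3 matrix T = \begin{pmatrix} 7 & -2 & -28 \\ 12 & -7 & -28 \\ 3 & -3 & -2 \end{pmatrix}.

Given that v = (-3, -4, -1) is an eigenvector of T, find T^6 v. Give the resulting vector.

First find the eigenvalue: Tv = (15, 20, 5) = -5·(-3, -4, -1), so λ = -5.
Then T^6 v = λ^6·v = (-5)^6·(-3, -4, -1) = 15625·(-3, -4, -1) = (-46875, -62500, -15625).

(-46875, -62500, -15625)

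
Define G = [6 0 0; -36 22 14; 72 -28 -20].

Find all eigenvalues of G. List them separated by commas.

-6, 6, 8

Set up det(μI - G) = 0.
Cofactor expansion gives p(μ) = μ^3 - 8μ^2 - 36μ + 288.
Try μ = 6: p(6) = 0, so 6 is a root.
Factor out (μ - 6): p(μ) = (μ - 6)·(μ^2 - 2μ - 48).
The quadratic factors as (μ + 6)·(μ - 8).
Eigenvalues: -6, 6, 8.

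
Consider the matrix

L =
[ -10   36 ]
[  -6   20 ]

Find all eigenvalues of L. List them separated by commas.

det(L - rI) = (-10 - r)(20 - r) - (36)·(-6) = r^2 - 10r + 16.
This factors as (r - 2)·(r - 8) = 0.
Eigenvalues: 2, 8.

2, 8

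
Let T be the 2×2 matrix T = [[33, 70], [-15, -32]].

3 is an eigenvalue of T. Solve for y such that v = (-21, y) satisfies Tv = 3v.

9

We need (T - 3I)v = 0.
T - 3I = [[30, 70], [-15, -35]].
Row 1: (30)·-21 + (70)·y = 0
Row 2: (-15)·-21 + (-35)·y = 0
Solving gives y = 9.
Check: T·(-21, 9) = (-63, 27) = 3·(-21, 9).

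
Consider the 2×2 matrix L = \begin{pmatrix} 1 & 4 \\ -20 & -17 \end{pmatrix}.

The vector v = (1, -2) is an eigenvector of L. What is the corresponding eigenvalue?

Compute Lv: L·(1, -2) = (-7, 14).
Since Lv = λv, compare component 1: -7 = λ·1, so λ = -7.

-7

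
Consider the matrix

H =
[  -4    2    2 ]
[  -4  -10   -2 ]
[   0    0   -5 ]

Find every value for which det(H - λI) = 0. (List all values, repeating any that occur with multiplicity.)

-8, -6, -5

Set up det(λI - H) = 0.
Expanding along the first row, p(λ) = λ^3 + 19λ^2 + 118λ + 240.
Rational-root test: λ = -8 gives p(-8) = 0.
Factor out (λ + 8): p(λ) = (λ + 8)·(λ^2 + 11λ + 30).
The quadratic factors as (λ + 6)·(λ + 5).
Eigenvalues: -8, -6, -5.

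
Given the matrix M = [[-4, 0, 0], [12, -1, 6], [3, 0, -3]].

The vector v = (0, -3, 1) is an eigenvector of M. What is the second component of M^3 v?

First find the eigenvalue: Mv = (0, 9, -3) = -3·(0, -3, 1), so λ = -3.
Then M^3 v = λ^3·v = (-3)^3·(0, -3, 1) = -27·(0, -3, 1) = (0, 81, -27).

81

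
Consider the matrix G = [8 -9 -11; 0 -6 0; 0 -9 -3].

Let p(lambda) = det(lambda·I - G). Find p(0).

p(0) = det(0·I − G) = det(−G) = (−1)^3·det(G).
det(G) = 144, so p(0) = -144.

-144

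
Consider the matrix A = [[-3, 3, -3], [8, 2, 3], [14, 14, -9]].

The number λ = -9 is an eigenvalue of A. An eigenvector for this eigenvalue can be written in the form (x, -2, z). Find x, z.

We need (A + 9I)v = 0.
A + 9I = [[6, 3, -3], [8, 11, 3], [14, 14, 0]].
Row 1: (6)·x + (3)·-2 + (-3)·z = 0
Row 2: (8)·x + (11)·-2 + (3)·z = 0
Row 3: (14)·x + (14)·-2 + (0)·z = 0
Solving gives x = 2, z = 2.
Check: A·(2, -2, 2) = (-18, 18, -18) = -9·(2, -2, 2).

2, 2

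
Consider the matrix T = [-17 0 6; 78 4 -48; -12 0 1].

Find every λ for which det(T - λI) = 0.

-11, -5, 4

Set up det(lambda·I - T) = 0.
Expanding the 3×3 determinant: p(lambda) = lambda^3 + 12·lambda^2 - 9·lambda - 220.
Try lambda = 4: p(4) = 0, so 4 is a root.
Dividing by (lambda - 4) leaves lambda^2 + 16·lambda + 55.
The quadratic factors as (lambda + 11)·(lambda + 5).
Eigenvalues: -11, -5, 4.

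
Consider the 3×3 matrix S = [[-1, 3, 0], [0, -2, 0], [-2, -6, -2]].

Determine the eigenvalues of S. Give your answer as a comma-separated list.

Compute the characteristic polynomial p(r) = det(rI - S).
Expanding along the first row, p(r) = r^3 + 5r^2 + 8r + 4.
Try r = -1: p(-1) = 0, so -1 is a root.
Dividing by (r + 1) leaves r^2 + 4r + 4.
The quadratic factor is (r + 2)^2.
Eigenvalues: -2, -2, -1.

-2, -2, -1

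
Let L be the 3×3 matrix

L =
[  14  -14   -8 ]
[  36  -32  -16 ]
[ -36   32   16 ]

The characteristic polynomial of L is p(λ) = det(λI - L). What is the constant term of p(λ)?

0

p(λ) = λ^3 + 2λ^2 - 8λ.
The constant term is 0.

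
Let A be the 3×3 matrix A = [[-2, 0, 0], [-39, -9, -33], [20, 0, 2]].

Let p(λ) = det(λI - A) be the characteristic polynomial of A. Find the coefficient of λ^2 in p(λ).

9

The coefficient of λ^2 of det(λI - A) is −trace(A).
trace(A) = (-2) + (-9) + (2) = -9, so the coefficient is 9.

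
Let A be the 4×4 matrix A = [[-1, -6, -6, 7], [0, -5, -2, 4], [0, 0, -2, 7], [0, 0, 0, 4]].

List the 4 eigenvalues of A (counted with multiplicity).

A is upper triangular, so its eigenvalues are the diagonal entries.
Diagonal: -1, -5, -2, 4.

-5, -2, -1, 4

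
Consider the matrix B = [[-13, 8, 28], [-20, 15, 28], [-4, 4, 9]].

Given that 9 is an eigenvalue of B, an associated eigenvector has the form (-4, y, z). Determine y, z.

We need (B - 9I)v = 0.
B - 9I = [[-22, 8, 28], [-20, 6, 28], [-4, 4, 0]].
Row 1: (-22)·-4 + (8)·y + (28)·z = 0
Row 2: (-20)·-4 + (6)·y + (28)·z = 0
Row 3: (-4)·-4 + (4)·y + (0)·z = 0
Solving gives y = -4, z = -2.
Check: B·(-4, -4, -2) = (-36, -36, -18) = 9·(-4, -4, -2).

-4, -2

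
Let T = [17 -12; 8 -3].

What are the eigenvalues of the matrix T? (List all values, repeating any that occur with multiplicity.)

det(T - λI) = (17 - λ)(-3 - λ) - (-12)·(8) = λ^2 - 14λ + 45.
This factors as (λ - 5)·(λ - 9) = 0.
Eigenvalues: 5, 9.

5, 9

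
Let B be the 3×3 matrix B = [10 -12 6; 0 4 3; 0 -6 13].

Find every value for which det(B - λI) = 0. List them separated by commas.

7, 10, 10

The characteristic polynomial is p(r) = det(rI - B).
Cofactor expansion gives p(r) = r^3 - 27r^2 + 240r - 700.
Rational-root test: r = 7 gives p(7) = 0.
Factor out (r - 7): p(r) = (r - 7)·(r^2 - 20r + 100).
The quadratic factor is (r - 10)^2.
Eigenvalues: 7, 10, 10.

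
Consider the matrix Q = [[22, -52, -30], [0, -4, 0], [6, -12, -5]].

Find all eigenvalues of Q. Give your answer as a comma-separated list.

-4, 7, 10

Compute the characteristic polynomial p(λ) = det(λI - Q).
Cofactor expansion gives p(λ) = λ^3 - 13λ^2 + 2λ + 280.
Since p(-4) = 0, λ = -4 is a root.
Factor out (λ + 4): p(λ) = (λ + 4)·(λ^2 - 17λ + 70).
The quadratic factors as (λ - 7)·(λ - 10).
Eigenvalues: -4, 7, 10.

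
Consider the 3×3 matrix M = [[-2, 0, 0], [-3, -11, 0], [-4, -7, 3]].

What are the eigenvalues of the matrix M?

M is lower triangular, so its eigenvalues are the diagonal entries.
Diagonal: -2, -11, 3.

-11, -2, 3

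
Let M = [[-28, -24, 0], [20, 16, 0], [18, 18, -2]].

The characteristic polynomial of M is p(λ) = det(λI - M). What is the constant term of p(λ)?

64

p(λ) = λ^3 + 14λ^2 + 56λ + 64.
The constant term is 64.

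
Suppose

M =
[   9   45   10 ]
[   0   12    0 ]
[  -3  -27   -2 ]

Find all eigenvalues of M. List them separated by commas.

Compute the characteristic polynomial p(t) = det(tI - M).
Expanding along the first row, p(t) = t^3 - 19t^2 + 96t - 144.
Try t = 3: p(3) = 0, so 3 is a root.
Factor out (t - 3): p(t) = (t - 3)·(t^2 - 16t + 48).
The quadratic factors as (t - 4)·(t - 12).
Eigenvalues: 3, 4, 12.

3, 4, 12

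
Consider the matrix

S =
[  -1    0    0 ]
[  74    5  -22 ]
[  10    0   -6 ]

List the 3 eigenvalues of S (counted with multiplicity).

Set up det(tI - S) = 0.
Expanding along the first row, p(t) = t^3 + 2t^2 - 29t - 30.
Try t = -1: p(-1) = 0, so -1 is a root.
Dividing by (t + 1) leaves t^2 + t - 30.
The quadratic factors as (t + 6)·(t - 5).
Eigenvalues: -6, -1, 5.

-6, -1, 5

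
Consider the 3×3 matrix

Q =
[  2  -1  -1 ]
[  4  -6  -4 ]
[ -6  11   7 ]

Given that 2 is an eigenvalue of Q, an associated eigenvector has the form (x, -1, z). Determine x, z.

-1, 1

We need (Q - 2I)v = 0.
Q - 2I = [[0, -1, -1], [4, -8, -4], [-6, 11, 5]].
Row 1: (0)·x + (-1)·-1 + (-1)·z = 0
Row 2: (4)·x + (-8)·-1 + (-4)·z = 0
Row 3: (-6)·x + (11)·-1 + (5)·z = 0
Solving gives x = -1, z = 1.
Check: Q·(-1, -1, 1) = (-2, -2, 2) = 2·(-1, -1, 1).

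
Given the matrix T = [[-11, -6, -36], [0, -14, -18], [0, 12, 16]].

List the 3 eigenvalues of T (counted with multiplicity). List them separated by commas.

-11, -2, 4

The characteristic polynomial is p(λ) = det(λI - T).
Cofactor expansion gives p(λ) = λ^3 + 9λ^2 - 30λ - 88.
Since p(4) = 0, λ = 4 is a root.
Dividing by (λ - 4) leaves λ^2 + 13λ + 22.
The quadratic factors as (λ + 11)·(λ + 2).
Eigenvalues: -11, -2, 4.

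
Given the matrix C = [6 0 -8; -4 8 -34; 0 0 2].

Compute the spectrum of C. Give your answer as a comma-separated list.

2, 6, 8

The characteristic polynomial is p(μ) = det(μI - C).
Expanding the 3×3 determinant: p(μ) = μ^3 - 16μ^2 + 76μ - 96.
Rational-root test: μ = 6 gives p(6) = 0.
Factor out (μ - 6): p(μ) = (μ - 6)·(μ^2 - 10μ + 16).
The quadratic factors as (μ - 2)·(μ - 8).
Eigenvalues: 2, 6, 8.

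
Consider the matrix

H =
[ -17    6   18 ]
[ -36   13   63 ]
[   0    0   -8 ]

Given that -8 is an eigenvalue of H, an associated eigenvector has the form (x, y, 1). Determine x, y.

We need (H + 8I)v = 0.
H + 8I = [[-9, 6, 18], [-36, 21, 63], [0, 0, 0]].
Row 1: (-9)·x + (6)·y + (18)·1 = 0
Row 2: (-36)·x + (21)·y + (63)·1 = 0
Row 3: (0)·x + (0)·y + (0)·1 = 0
Solving gives x = 0, y = -3.
Check: H·(0, -3, 1) = (0, 24, -8) = -8·(0, -3, 1).

0, -3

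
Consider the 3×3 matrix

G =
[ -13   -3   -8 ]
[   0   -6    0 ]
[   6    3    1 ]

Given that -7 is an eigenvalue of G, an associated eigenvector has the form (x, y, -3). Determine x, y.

4, 0

We need (G + 7I)v = 0.
G + 7I = [[-6, -3, -8], [0, 1, 0], [6, 3, 8]].
Row 1: (-6)·x + (-3)·y + (-8)·-3 = 0
Row 2: (0)·x + (1)·y + (0)·-3 = 0
Row 3: (6)·x + (3)·y + (8)·-3 = 0
Solving gives x = 4, y = 0.
Check: G·(4, 0, -3) = (-28, 0, 21) = -7·(4, 0, -3).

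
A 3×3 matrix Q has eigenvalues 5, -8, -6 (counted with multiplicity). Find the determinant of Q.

det(Q) is the product of the eigenvalues: (5) · (-8) · (-6) = 240.

240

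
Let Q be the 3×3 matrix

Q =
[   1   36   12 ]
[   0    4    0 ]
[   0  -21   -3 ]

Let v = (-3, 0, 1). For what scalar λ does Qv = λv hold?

-3

Compute Qv: Q·(-3, 0, 1) = (9, 0, -3).
Since Qv = λv, compare component 1: 9 = λ·-3, so λ = -3.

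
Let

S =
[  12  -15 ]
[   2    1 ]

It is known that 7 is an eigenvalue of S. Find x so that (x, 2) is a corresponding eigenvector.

We need (S - 7I)v = 0.
S - 7I = [[5, -15], [2, -6]].
Row 1: (5)·x + (-15)·2 = 0
Row 2: (2)·x + (-6)·2 = 0
Solving gives x = 6.
Check: S·(6, 2) = (42, 14) = 7·(6, 2).

6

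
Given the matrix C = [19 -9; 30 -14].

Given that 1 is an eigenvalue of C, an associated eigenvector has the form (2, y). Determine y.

4

We need (C - 1I)v = 0.
C - 1I = [[18, -9], [30, -15]].
Row 1: (18)·2 + (-9)·y = 0
Row 2: (30)·2 + (-15)·y = 0
Solving gives y = 4.
Check: C·(2, 4) = (2, 4) = 1·(2, 4).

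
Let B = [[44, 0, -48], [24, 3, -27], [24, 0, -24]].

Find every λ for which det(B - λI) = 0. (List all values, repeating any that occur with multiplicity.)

3, 8, 12

The characteristic polynomial is p(μ) = det(μI - B).
Cofactor expansion gives p(μ) = μ^3 - 23μ^2 + 156μ - 288.
Since p(3) = 0, μ = 3 is a root.
Factor out (μ - 3): p(μ) = (μ - 3)·(μ^2 - 20μ + 96).
The quadratic factors as (μ - 8)·(μ - 12).
Eigenvalues: 3, 8, 12.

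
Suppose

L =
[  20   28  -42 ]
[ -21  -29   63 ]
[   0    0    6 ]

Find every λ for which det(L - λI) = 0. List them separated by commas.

-8, -1, 6

Set up det(tI - L) = 0.
Cofactor expansion gives p(t) = t^3 + 3t^2 - 46t - 48.
Rational-root test: t = 6 gives p(6) = 0.
Factor out (t - 6): p(t) = (t - 6)·(t^2 + 9t + 8).
The quadratic factors as (t + 8)·(t + 1).
Eigenvalues: -8, -1, 6.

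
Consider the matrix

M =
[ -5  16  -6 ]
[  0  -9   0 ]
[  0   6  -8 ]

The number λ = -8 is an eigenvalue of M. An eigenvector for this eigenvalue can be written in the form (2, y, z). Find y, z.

We need (M + 8I)v = 0.
M + 8I = [[3, 16, -6], [0, -1, 0], [0, 6, 0]].
Row 1: (3)·2 + (16)·y + (-6)·z = 0
Row 2: (0)·2 + (-1)·y + (0)·z = 0
Row 3: (0)·2 + (6)·y + (0)·z = 0
Solving gives y = 0, z = 1.
Check: M·(2, 0, 1) = (-16, 0, -8) = -8·(2, 0, 1).

0, 1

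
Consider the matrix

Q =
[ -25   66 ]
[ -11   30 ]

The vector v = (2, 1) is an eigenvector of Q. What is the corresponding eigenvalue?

8

Compute Qv: Q·(2, 1) = (16, 8).
Since Qv = λv, compare component 1: 16 = λ·2, so λ = 8.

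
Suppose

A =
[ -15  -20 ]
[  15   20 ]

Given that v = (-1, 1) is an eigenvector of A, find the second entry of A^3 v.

125

First find the eigenvalue: Av = (-5, 5) = 5·(-1, 1), so λ = 5.
Then A^3 v = λ^3·v = 5^3·(-1, 1) = 125·(-1, 1) = (-125, 125).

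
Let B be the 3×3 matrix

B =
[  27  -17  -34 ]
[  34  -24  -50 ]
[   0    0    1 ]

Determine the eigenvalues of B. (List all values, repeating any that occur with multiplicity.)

The characteristic polynomial is p(μ) = det(μI - B).
Expanding the 3×3 determinant: p(μ) = μ^3 - 4μ^2 - 67μ + 70.
Since p(1) = 0, μ = 1 is a root.
Factor out (μ - 1): p(μ) = (μ - 1)·(μ^2 - 3μ - 70).
The quadratic factors as (μ + 7)·(μ - 10).
Eigenvalues: -7, 1, 10.

-7, 1, 10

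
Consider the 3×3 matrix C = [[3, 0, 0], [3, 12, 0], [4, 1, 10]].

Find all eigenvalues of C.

C is lower triangular, so its eigenvalues are the diagonal entries.
Diagonal: 3, 12, 10.

3, 10, 12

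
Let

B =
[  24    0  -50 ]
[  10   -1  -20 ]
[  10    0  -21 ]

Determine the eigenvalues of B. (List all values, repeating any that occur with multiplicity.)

Set up det(lambda·I - B) = 0.
Expanding the 3×3 determinant: p(lambda) = lambda^3 - 2·lambda^2 - 7·lambda - 4.
Rational-root test: lambda = 4 gives p(4) = 0.
Factor out (lambda - 4): p(lambda) = (lambda - 4)·(lambda^2 + 2·lambda + 1).
The quadratic factor is (lambda + 1)^2.
Eigenvalues: -1, -1, 4.

-1, -1, 4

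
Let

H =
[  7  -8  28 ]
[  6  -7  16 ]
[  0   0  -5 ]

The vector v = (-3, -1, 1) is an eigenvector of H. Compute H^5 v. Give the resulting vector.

First find the eigenvalue: Hv = (15, 5, -5) = -5·(-3, -1, 1), so λ = -5.
Then H^5 v = λ^5·v = (-5)^5·(-3, -1, 1) = -3125·(-3, -1, 1) = (9375, 3125, -3125).

(9375, 3125, -3125)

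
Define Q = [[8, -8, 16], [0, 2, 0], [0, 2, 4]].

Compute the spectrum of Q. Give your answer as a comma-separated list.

The characteristic polynomial is p(λ) = det(λI - Q).
Cofactor expansion gives p(λ) = λ^3 - 14λ^2 + 56λ - 64.
Try λ = 2: p(2) = 0, so 2 is a root.
Dividing by (λ - 2) leaves λ^2 - 12λ + 32.
The quadratic factors as (λ - 4)·(λ - 8).
Eigenvalues: 2, 4, 8.

2, 4, 8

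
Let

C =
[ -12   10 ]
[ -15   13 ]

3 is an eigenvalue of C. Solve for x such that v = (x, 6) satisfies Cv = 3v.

We need (C - 3I)v = 0.
C - 3I = [[-15, 10], [-15, 10]].
Row 1: (-15)·x + (10)·6 = 0
Row 2: (-15)·x + (10)·6 = 0
Solving gives x = 4.
Check: C·(4, 6) = (12, 18) = 3·(4, 6).

4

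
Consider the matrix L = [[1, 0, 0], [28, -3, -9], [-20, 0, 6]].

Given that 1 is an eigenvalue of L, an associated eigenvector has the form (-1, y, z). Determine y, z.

We need (L - 1I)v = 0.
L - 1I = [[0, 0, 0], [28, -4, -9], [-20, 0, 5]].
Row 1: (0)·-1 + (0)·y + (0)·z = 0
Row 2: (28)·-1 + (-4)·y + (-9)·z = 0
Row 3: (-20)·-1 + (0)·y + (5)·z = 0
Solving gives y = 2, z = -4.
Check: L·(-1, 2, -4) = (-1, 2, -4) = 1·(-1, 2, -4).

2, -4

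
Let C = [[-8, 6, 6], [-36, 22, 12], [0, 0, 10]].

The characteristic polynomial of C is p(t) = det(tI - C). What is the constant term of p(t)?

p(t) = t^3 - 24t^2 + 180t - 400.
The constant term is -400.

-400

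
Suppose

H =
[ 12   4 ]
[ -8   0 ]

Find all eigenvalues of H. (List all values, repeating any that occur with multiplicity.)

4, 8

det(H - tI) = (12 - t)(0 - t) - (4)·(-8) = t^2 - 12t + 32.
This factors as (t - 4)·(t - 8) = 0.
Eigenvalues: 4, 8.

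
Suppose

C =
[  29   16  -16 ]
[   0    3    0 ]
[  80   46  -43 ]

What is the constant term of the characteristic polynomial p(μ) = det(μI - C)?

-99

p(0) = det(0·I − C) = det(−C) = (−1)^3·det(C).
det(C) = 99, so p(0) = -99.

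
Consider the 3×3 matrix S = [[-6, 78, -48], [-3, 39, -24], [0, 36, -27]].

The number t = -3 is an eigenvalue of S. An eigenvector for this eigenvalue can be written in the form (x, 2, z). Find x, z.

4, 3

We need (S + 3I)v = 0.
S + 3I = [[-3, 78, -48], [-3, 42, -24], [0, 36, -24]].
Row 1: (-3)·x + (78)·2 + (-48)·z = 0
Row 2: (-3)·x + (42)·2 + (-24)·z = 0
Row 3: (0)·x + (36)·2 + (-24)·z = 0
Solving gives x = 4, z = 3.
Check: S·(4, 2, 3) = (-12, -6, -9) = -3·(4, 2, 3).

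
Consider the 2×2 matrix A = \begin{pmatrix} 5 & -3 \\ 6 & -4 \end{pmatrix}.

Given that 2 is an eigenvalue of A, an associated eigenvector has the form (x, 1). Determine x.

1

We need (A - 2I)v = 0.
A - 2I = [[3, -3], [6, -6]].
Row 1: (3)·x + (-3)·1 = 0
Row 2: (6)·x + (-6)·1 = 0
Solving gives x = 1.
Check: A·(1, 1) = (2, 2) = 2·(1, 1).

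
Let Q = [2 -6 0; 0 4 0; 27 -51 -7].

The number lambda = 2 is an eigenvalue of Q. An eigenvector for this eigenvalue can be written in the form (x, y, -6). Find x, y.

-2, 0

We need (Q - 2I)v = 0.
Q - 2I = [[0, -6, 0], [0, 2, 0], [27, -51, -9]].
Row 1: (0)·x + (-6)·y + (0)·-6 = 0
Row 2: (0)·x + (2)·y + (0)·-6 = 0
Row 3: (27)·x + (-51)·y + (-9)·-6 = 0
Solving gives x = -2, y = 0.
Check: Q·(-2, 0, -6) = (-4, 0, -12) = 2·(-2, 0, -6).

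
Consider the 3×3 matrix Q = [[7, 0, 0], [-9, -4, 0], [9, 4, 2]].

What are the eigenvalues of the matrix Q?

-4, 2, 7

Q is lower triangular, so its eigenvalues are the diagonal entries.
Diagonal: 7, -4, 2.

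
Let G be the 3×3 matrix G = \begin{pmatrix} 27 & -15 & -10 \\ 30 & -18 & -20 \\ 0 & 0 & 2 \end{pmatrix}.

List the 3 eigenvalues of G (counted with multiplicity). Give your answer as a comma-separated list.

-3, 2, 12

Compute the characteristic polynomial p(t) = det(tI - G).
Cofactor expansion gives p(t) = t^3 - 11t^2 - 18t + 72.
Rational-root test: t = -3 gives p(-3) = 0.
Dividing by (t + 3) leaves t^2 - 14t + 24.
The quadratic factors as (t - 2)·(t - 12).
Eigenvalues: -3, 2, 12.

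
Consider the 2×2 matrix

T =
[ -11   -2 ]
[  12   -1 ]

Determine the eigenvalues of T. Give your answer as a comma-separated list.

-7, -5

det(T - rI) = (-11 - r)(-1 - r) - (-2)·(12) = r^2 + 12r + 35.
This factors as (r + 7)·(r + 5) = 0.
Eigenvalues: -7, -5.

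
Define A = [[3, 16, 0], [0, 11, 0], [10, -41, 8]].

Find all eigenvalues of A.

3, 8, 11

Compute the characteristic polynomial p(λ) = det(λI - A).
Cofactor expansion gives p(λ) = λ^3 - 22λ^2 + 145λ - 264.
Try λ = 8: p(8) = 0, so 8 is a root.
Factor out (λ - 8): p(λ) = (λ - 8)·(λ^2 - 14λ + 33).
The quadratic factors as (λ - 3)·(λ - 11).
Eigenvalues: 3, 8, 11.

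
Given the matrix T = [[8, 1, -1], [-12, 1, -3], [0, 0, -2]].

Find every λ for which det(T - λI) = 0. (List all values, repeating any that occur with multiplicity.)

Compute the characteristic polynomial p(s) = det(sI - T).
Expanding the 3×3 determinant: p(s) = s^3 - 7s^2 + 2s + 40.
Try s = -2: p(-2) = 0, so -2 is a root.
Factor out (s + 2): p(s) = (s + 2)·(s^2 - 9s + 20).
The quadratic factors as (s - 4)·(s - 5).
Eigenvalues: -2, 4, 5.

-2, 4, 5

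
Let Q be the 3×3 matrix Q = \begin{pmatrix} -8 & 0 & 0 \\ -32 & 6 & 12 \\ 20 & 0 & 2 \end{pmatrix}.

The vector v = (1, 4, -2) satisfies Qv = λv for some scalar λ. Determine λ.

-8

Compute Qv: Q·(1, 4, -2) = (-8, -32, 16).
Since Qv = λv, compare component 1: -8 = λ·1, so λ = -8.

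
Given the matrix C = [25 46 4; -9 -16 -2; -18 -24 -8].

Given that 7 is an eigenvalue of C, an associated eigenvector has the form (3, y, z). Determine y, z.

-1, -2

We need (C - 7I)v = 0.
C - 7I = [[18, 46, 4], [-9, -23, -2], [-18, -24, -15]].
Row 1: (18)·3 + (46)·y + (4)·z = 0
Row 2: (-9)·3 + (-23)·y + (-2)·z = 0
Row 3: (-18)·3 + (-24)·y + (-15)·z = 0
Solving gives y = -1, z = -2.
Check: C·(3, -1, -2) = (21, -7, -14) = 7·(3, -1, -2).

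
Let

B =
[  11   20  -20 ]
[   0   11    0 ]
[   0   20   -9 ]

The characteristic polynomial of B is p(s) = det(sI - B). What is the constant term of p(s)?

p(s) = s^3 - 13s^2 - 77s + 1089.
The constant term is 1089.

1089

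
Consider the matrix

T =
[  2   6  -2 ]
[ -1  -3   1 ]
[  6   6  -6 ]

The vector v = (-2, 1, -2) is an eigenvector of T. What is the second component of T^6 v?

First find the eigenvalue: Tv = (6, -3, 6) = -3·(-2, 1, -2), so λ = -3.
Then T^6 v = λ^6·v = (-3)^6·(-2, 1, -2) = 729·(-2, 1, -2) = (-1458, 729, -1458).

729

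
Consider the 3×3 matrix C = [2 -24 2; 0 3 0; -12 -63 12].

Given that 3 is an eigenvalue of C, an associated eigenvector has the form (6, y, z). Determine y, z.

1, 15

We need (C - 3I)v = 0.
C - 3I = [[-1, -24, 2], [0, 0, 0], [-12, -63, 9]].
Row 1: (-1)·6 + (-24)·y + (2)·z = 0
Row 2: (0)·6 + (0)·y + (0)·z = 0
Row 3: (-12)·6 + (-63)·y + (9)·z = 0
Solving gives y = 1, z = 15.
Check: C·(6, 1, 15) = (18, 3, 45) = 3·(6, 1, 15).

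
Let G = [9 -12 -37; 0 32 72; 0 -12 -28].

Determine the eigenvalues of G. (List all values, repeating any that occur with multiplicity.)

-4, 8, 9

Set up det(tI - G) = 0.
Expanding along the first row, p(t) = t^3 - 13t^2 + 4t + 288.
Rational-root test: t = 9 gives p(9) = 0.
Dividing by (t - 9) leaves t^2 - 4t - 32.
The quadratic factors as (t + 4)·(t - 8).
Eigenvalues: -4, 8, 9.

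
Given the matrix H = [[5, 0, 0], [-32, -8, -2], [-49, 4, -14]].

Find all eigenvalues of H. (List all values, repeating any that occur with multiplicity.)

-12, -10, 5

The characteristic polynomial is p(λ) = det(λI - H).
Cofactor expansion gives p(λ) = λ^3 + 17λ^2 + 10λ - 600.
Rational-root test: λ = 5 gives p(5) = 0.
Dividing by (λ - 5) leaves λ^2 + 22λ + 120.
The quadratic factors as (λ + 12)·(λ + 10).
Eigenvalues: -12, -10, 5.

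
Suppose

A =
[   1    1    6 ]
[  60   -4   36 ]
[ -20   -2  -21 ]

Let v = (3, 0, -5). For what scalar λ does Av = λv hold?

-9

Compute Av: A·(3, 0, -5) = (-27, 0, 45).
Since Av = λv, compare component 1: -27 = λ·3, so λ = -9.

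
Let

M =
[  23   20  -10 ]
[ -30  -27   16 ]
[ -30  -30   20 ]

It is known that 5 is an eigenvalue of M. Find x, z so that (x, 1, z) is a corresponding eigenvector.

0, 2

We need (M - 5I)v = 0.
M - 5I = [[18, 20, -10], [-30, -32, 16], [-30, -30, 15]].
Row 1: (18)·x + (20)·1 + (-10)·z = 0
Row 2: (-30)·x + (-32)·1 + (16)·z = 0
Row 3: (-30)·x + (-30)·1 + (15)·z = 0
Solving gives x = 0, z = 2.
Check: M·(0, 1, 2) = (0, 5, 10) = 5·(0, 1, 2).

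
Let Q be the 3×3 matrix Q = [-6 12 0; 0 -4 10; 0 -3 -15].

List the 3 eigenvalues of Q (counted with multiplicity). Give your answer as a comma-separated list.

Compute the characteristic polynomial p(λ) = det(λI - Q).
Expanding the 3×3 determinant: p(λ) = λ^3 + 25λ^2 + 204λ + 540.
Since p(-6) = 0, λ = -6 is a root.
Dividing by (λ + 6) leaves λ^2 + 19λ + 90.
The quadratic factors as (λ + 10)·(λ + 9).
Eigenvalues: -10, -9, -6.

-10, -9, -6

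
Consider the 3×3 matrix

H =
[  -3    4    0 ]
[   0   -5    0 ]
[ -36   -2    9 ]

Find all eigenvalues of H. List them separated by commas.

-5, -3, 9

Set up det(λI - H) = 0.
Cofactor expansion gives p(λ) = λ^3 - λ^2 - 57λ - 135.
Try λ = -5: p(-5) = 0, so -5 is a root.
Factor out (λ + 5): p(λ) = (λ + 5)·(λ^2 - 6λ - 27).
The quadratic factors as (λ + 3)·(λ - 9).
Eigenvalues: -5, -3, 9.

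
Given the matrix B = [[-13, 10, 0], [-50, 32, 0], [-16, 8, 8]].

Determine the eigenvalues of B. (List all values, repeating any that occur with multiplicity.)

7, 8, 12

Set up det(λI - B) = 0.
Expanding the 3×3 determinant: p(λ) = λ^3 - 27λ^2 + 236λ - 672.
Since p(12) = 0, λ = 12 is a root.
Factor out (λ - 12): p(λ) = (λ - 12)·(λ^2 - 15λ + 56).
The quadratic factors as (λ - 7)·(λ - 8).
Eigenvalues: 7, 8, 12.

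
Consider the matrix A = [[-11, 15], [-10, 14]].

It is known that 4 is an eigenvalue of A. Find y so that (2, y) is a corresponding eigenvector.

We need (A - 4I)v = 0.
A - 4I = [[-15, 15], [-10, 10]].
Row 1: (-15)·2 + (15)·y = 0
Row 2: (-10)·2 + (10)·y = 0
Solving gives y = 2.
Check: A·(2, 2) = (8, 8) = 4·(2, 2).

2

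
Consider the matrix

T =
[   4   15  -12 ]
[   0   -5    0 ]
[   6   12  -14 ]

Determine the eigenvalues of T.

Compute the characteristic polynomial p(s) = det(sI - T).
Expanding along the first row, p(s) = s^3 + 15s^2 + 66s + 80.
Try s = -2: p(-2) = 0, so -2 is a root.
Factor out (s + 2): p(s) = (s + 2)·(s^2 + 13s + 40).
The quadratic factors as (s + 8)·(s + 5).
Eigenvalues: -8, -5, -2.

-8, -5, -2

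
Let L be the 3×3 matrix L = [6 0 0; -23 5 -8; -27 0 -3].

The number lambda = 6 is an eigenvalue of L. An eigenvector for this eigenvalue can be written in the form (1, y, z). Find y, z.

1, -3

We need (L - 6I)v = 0.
L - 6I = [[0, 0, 0], [-23, -1, -8], [-27, 0, -9]].
Row 1: (0)·1 + (0)·y + (0)·z = 0
Row 2: (-23)·1 + (-1)·y + (-8)·z = 0
Row 3: (-27)·1 + (0)·y + (-9)·z = 0
Solving gives y = 1, z = -3.
Check: L·(1, 1, -3) = (6, 6, -18) = 6·(1, 1, -3).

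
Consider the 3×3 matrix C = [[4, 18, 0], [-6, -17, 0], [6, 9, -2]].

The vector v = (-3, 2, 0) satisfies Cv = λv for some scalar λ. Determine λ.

-8

Compute Cv: C·(-3, 2, 0) = (24, -16, 0).
Since Cv = λv, compare component 1: 24 = λ·-3, so λ = -8.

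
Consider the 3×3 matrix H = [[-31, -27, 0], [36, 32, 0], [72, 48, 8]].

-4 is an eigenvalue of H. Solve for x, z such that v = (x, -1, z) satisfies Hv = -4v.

1, -2

We need (H + 4I)v = 0.
H + 4I = [[-27, -27, 0], [36, 36, 0], [72, 48, 12]].
Row 1: (-27)·x + (-27)·-1 + (0)·z = 0
Row 2: (36)·x + (36)·-1 + (0)·z = 0
Row 3: (72)·x + (48)·-1 + (12)·z = 0
Solving gives x = 1, z = -2.
Check: H·(1, -1, -2) = (-4, 4, 8) = -4·(1, -1, -2).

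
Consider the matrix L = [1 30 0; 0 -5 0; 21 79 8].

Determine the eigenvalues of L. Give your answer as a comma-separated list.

Set up det(lambda·I - L) = 0.
Expanding along the first row, p(lambda) = lambda^3 - 4·lambda^2 - 37·lambda + 40.
Since p(8) = 0, lambda = 8 is a root.
Dividing by (lambda - 8) leaves lambda^2 + 4·lambda - 5.
The quadratic factors as (lambda + 5)·(lambda - 1).
Eigenvalues: -5, 1, 8.

-5, 1, 8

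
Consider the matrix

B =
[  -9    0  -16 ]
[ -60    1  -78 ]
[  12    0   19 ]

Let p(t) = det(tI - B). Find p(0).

p(0) = det(0·I − B) = det(−B) = (−1)^3·det(B).
det(B) = 21, so p(0) = -21.

-21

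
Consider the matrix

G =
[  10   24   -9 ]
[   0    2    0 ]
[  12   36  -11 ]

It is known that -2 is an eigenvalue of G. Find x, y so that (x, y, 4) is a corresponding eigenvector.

3, 0

We need (G + 2I)v = 0.
G + 2I = [[12, 24, -9], [0, 4, 0], [12, 36, -9]].
Row 1: (12)·x + (24)·y + (-9)·4 = 0
Row 2: (0)·x + (4)·y + (0)·4 = 0
Row 3: (12)·x + (36)·y + (-9)·4 = 0
Solving gives x = 3, y = 0.
Check: G·(3, 0, 4) = (-6, 0, -8) = -2·(3, 0, 4).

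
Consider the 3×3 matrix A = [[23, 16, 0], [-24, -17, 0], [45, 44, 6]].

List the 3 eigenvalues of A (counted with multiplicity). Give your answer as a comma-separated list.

-1, 6, 7

The characteristic polynomial is p(lambda) = det(lambda·I - A).
Expanding the 3×3 determinant: p(lambda) = lambda^3 - 12·lambda^2 + 29·lambda + 42.
Since p(-1) = 0, lambda = -1 is a root.
Dividing by (lambda + 1) leaves lambda^2 - 13·lambda + 42.
The quadratic factors as (lambda - 6)·(lambda - 7).
Eigenvalues: -1, 6, 7.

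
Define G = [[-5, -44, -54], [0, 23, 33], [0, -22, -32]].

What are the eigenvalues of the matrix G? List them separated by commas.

Compute the characteristic polynomial p(μ) = det(μI - G).
Expanding along the first row, p(μ) = μ^3 + 14μ^2 + 35μ - 50.
Try μ = 1: p(1) = 0, so 1 is a root.
Dividing by (μ - 1) leaves μ^2 + 15μ + 50.
The quadratic factors as (μ + 10)·(μ + 5).
Eigenvalues: -10, -5, 1.

-10, -5, 1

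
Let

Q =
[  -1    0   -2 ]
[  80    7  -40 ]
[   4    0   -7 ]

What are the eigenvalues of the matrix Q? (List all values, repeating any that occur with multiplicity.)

The characteristic polynomial is p(t) = det(tI - Q).
Cofactor expansion gives p(t) = t^3 + t^2 - 41t - 105.
Try t = -3: p(-3) = 0, so -3 is a root.
Dividing by (t + 3) leaves t^2 - 2t - 35.
The quadratic factors as (t + 5)·(t - 7).
Eigenvalues: -5, -3, 7.

-5, -3, 7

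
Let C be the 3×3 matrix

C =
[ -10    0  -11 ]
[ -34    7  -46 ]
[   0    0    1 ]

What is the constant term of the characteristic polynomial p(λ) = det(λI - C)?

p(0) = det(0·I − C) = det(−C) = (−1)^3·det(C).
det(C) = -70, so p(0) = 70.

70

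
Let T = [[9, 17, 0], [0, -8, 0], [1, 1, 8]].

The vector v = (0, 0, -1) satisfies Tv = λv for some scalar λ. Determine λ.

Compute Tv: T·(0, 0, -1) = (0, 0, -8).
Since Tv = λv, compare component 3: -8 = λ·-1, so λ = 8.

8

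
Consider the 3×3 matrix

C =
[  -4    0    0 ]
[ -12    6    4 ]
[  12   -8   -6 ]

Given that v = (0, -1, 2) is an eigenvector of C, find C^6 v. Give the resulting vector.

First find the eigenvalue: Cv = (0, 2, -4) = -2·(0, -1, 2), so λ = -2.
Then C^6 v = λ^6·v = (-2)^6·(0, -1, 2) = 64·(0, -1, 2) = (0, -64, 128).

(0, -64, 128)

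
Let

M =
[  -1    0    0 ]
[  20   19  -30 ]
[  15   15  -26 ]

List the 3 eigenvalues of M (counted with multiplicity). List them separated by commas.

-11, -1, 4

Compute the characteristic polynomial p(λ) = det(λI - M).
Cofactor expansion gives p(λ) = λ^3 + 8λ^2 - 37λ - 44.
Try λ = -1: p(-1) = 0, so -1 is a root.
Factor out (λ + 1): p(λ) = (λ + 1)·(λ^2 + 7λ - 44).
The quadratic factors as (λ + 11)·(λ - 4).
Eigenvalues: -11, -1, 4.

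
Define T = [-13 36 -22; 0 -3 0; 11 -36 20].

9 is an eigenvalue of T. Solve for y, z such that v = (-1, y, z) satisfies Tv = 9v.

0, 1

We need (T - 9I)v = 0.
T - 9I = [[-22, 36, -22], [0, -12, 0], [11, -36, 11]].
Row 1: (-22)·-1 + (36)·y + (-22)·z = 0
Row 2: (0)·-1 + (-12)·y + (0)·z = 0
Row 3: (11)·-1 + (-36)·y + (11)·z = 0
Solving gives y = 0, z = 1.
Check: T·(-1, 0, 1) = (-9, 0, 9) = 9·(-1, 0, 1).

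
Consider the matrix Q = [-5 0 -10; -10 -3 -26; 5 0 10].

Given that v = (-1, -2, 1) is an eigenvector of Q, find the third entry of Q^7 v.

78125

First find the eigenvalue: Qv = (-5, -10, 5) = 5·(-1, -2, 1), so λ = 5.
Then Q^7 v = λ^7·v = 5^7·(-1, -2, 1) = 78125·(-1, -2, 1) = (-78125, -156250, 78125).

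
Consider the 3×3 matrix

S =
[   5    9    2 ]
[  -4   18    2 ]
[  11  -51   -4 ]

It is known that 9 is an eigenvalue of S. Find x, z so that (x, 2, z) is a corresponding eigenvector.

We need (S - 9I)v = 0.
S - 9I = [[-4, 9, 2], [-4, 9, 2], [11, -51, -13]].
Row 1: (-4)·x + (9)·2 + (2)·z = 0
Row 2: (-4)·x + (9)·2 + (2)·z = 0
Row 3: (11)·x + (-51)·2 + (-13)·z = 0
Solving gives x = 1, z = -7.
Check: S·(1, 2, -7) = (9, 18, -63) = 9·(1, 2, -7).

1, -7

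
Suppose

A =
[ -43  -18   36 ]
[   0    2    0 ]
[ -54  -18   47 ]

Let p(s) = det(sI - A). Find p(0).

154

p(0) = det(0·I − A) = det(−A) = (−1)^3·det(A).
det(A) = -154, so p(0) = 154.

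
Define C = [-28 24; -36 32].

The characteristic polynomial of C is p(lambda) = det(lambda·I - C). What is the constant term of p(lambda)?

-32

p(lambda) = lambda^2 - 4·lambda - 32.
The constant term is -32.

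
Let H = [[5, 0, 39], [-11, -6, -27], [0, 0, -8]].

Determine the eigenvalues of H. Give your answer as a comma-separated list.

-8, -6, 5

Compute the characteristic polynomial p(λ) = det(λI - H).
Cofactor expansion gives p(λ) = λ^3 + 9λ^2 - 22λ - 240.
Rational-root test: λ = 5 gives p(5) = 0.
Factor out (λ - 5): p(λ) = (λ - 5)·(λ^2 + 14λ + 48).
The quadratic factors as (λ + 8)·(λ + 6).
Eigenvalues: -8, -6, 5.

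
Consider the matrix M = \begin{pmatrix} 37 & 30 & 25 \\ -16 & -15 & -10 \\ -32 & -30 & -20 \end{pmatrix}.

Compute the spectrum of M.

Compute the characteristic polynomial p(r) = det(rI - M).
Expanding the 3×3 determinant: p(r) = r^3 - 2r^2 - 15r.
Try r = 5: p(5) = 0, so 5 is a root.
Dividing by (r - 5) leaves r^2 + 3r.
The quadratic factors as (r + 3)·r.
Eigenvalues: -3, 0, 5.

-3, 0, 5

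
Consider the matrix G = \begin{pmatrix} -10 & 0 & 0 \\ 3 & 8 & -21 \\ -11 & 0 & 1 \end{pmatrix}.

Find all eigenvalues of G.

The characteristic polynomial is p(λ) = det(λI - G).
Cofactor expansion gives p(λ) = λ^3 + λ^2 - 82λ + 80.
Rational-root test: λ = 1 gives p(1) = 0.
Dividing by (λ - 1) leaves λ^2 + 2λ - 80.
The quadratic factors as (λ + 10)·(λ - 8).
Eigenvalues: -10, 1, 8.

-10, 1, 8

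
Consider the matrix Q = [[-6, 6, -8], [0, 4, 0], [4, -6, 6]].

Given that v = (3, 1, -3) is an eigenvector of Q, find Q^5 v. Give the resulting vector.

First find the eigenvalue: Qv = (12, 4, -12) = 4·(3, 1, -3), so λ = 4.
Then Q^5 v = λ^5·v = 4^5·(3, 1, -3) = 1024·(3, 1, -3) = (3072, 1024, -3072).

(3072, 1024, -3072)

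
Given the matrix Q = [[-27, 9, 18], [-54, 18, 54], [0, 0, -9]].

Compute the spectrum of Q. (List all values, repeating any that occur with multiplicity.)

The characteristic polynomial is p(λ) = det(λI - Q).
Expanding along the first row, p(λ) = λ^3 + 18λ^2 + 81λ.
Try λ = 0: p(0) = 0, so 0 is a root.
Factor out λ: p(λ) = λ·(λ^2 + 18λ + 81).
The quadratic factor is (λ + 9)^2.
Eigenvalues: -9, -9, 0.

-9, -9, 0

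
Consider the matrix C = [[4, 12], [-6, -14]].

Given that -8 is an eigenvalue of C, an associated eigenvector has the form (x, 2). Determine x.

-2

We need (C + 8I)v = 0.
C + 8I = [[12, 12], [-6, -6]].
Row 1: (12)·x + (12)·2 = 0
Row 2: (-6)·x + (-6)·2 = 0
Solving gives x = -2.
Check: C·(-2, 2) = (16, -16) = -8·(-2, 2).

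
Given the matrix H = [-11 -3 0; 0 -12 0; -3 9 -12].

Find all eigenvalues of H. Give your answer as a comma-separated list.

Compute the characteristic polynomial p(λ) = det(λI - H).
Cofactor expansion gives p(λ) = λ^3 + 35λ^2 + 408λ + 1584.
Since p(-11) = 0, λ = -11 is a root.
Dividing by (λ + 11) leaves λ^2 + 24λ + 144.
The quadratic factor is (λ + 12)^2.
Eigenvalues: -12, -12, -11.

-12, -12, -11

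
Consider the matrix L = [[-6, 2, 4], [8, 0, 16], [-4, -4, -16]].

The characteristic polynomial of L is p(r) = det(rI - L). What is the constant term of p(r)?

p(r) = r^3 + 22r^2 + 160r + 384.
The constant term is 384.

384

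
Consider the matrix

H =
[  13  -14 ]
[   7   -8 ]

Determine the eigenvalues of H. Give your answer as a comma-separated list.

-1, 6

det(H - tI) = (13 - t)(-8 - t) - (-14)·(7) = t^2 - 5t - 6.
This factors as (t + 1)·(t - 6) = 0.
Eigenvalues: -1, 6.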